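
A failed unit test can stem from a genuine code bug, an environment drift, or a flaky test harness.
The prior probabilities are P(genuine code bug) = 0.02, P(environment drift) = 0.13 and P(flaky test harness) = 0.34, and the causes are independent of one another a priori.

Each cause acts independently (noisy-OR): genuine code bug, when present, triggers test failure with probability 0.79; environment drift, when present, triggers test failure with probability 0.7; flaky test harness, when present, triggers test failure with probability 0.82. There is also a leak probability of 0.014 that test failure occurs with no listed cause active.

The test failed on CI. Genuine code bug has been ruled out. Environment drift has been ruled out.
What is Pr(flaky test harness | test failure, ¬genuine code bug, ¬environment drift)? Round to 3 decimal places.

Under noisy-OR, P(test failure | causes) = 1 − (1−0.014)·∏(1−qᵢ) over the active causes.
Weight on flaky test harness=true, given the evidence: 0.82252*0.34 = 0.279657
The normalizing constant is 0.014*0.66 + 0.82252*0.34 = 0.288897
Posterior = 0.279657 / 0.288897 ≈ 0.968

Pr(flaky test harness | test failure, ¬genuine code bug, ¬environment drift) ≈ 0.968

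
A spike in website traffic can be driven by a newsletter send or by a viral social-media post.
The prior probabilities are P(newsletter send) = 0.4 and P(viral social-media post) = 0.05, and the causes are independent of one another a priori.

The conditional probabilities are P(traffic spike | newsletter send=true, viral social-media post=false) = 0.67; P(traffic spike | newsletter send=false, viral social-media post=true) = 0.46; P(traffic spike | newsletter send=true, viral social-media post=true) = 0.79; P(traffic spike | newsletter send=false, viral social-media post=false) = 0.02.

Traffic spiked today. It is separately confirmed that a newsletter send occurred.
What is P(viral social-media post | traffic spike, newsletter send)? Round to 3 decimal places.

P(viral social-media post | traffic spike, newsletter send) ≈ 0.058

P(traffic spike | newsletter send) = 0.67*0.95 + 0.79*0.05 = 0.636500 + 0.039500 = 0.676000
Restricting to configurations with viral social-media post present: 0.79*0.05 = 0.039500.
So P(viral social-media post | traffic spike, newsletter send) = 0.039500/0.676000 ≈ 0.058.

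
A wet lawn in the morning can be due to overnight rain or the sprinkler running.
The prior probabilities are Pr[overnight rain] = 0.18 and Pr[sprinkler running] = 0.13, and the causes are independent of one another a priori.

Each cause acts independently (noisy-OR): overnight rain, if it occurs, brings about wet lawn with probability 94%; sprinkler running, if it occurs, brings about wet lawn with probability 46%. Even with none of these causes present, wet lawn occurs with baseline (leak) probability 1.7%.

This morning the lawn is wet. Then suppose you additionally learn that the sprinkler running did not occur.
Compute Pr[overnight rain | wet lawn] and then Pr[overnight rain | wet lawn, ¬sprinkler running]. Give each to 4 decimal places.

Pr[overnight rain | wet lawn] ≈ 0.7323; Pr[overnight rain | wet lawn, ¬sprinkler running] ≈ 0.9240

Under noisy-OR, P(wet lawn | causes) = 1 − (1−0.017)·∏(1−qᵢ) over the active causes.
Numerator (weight on configurations with overnight rain): 0.147364 + 0.022655 = 0.170019
Normalizer over all consistent configurations: 0.017·0.82·0.87 + 0.46918·0.82·0.13 + 0.94102·0.18·0.87 + 0.968151·0.18·0.13 = 0.232162
Posterior = 0.170019 / 0.232162 ≈ 0.7323

Now condition on the additional information:
P(wet lawn | ¬sprinkler running) = 0.017*0.82 + 0.94102*0.18 = 0.013940 + 0.169384 = 0.183324
The overnight rain-present share is 0.94102*0.18 = 0.169384.
P(overnight rain | wet lawn, ¬sprinkler running) = 0.169384 / 0.183324 ≈ 0.9240
With sprinkler running excluded, overnight rain must carry more of the explanatory weight for the wet lawn.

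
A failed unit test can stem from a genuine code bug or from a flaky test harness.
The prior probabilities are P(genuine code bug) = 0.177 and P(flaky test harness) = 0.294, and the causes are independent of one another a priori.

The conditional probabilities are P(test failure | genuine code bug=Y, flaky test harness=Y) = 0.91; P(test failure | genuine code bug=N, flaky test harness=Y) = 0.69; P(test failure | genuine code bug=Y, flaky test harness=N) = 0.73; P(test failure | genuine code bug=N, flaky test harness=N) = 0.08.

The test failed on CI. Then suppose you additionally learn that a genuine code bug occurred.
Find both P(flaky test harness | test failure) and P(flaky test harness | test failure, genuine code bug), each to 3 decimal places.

P(flaky test harness | test failure) ≈ 0.609; P(flaky test harness | test failure, genuine code bug) ≈ 0.342

Numerator (weight on configurations with flaky test harness): 0.166954 + 0.047355 = 0.214309
Denominator P(test failure): 0.08×0.823×0.706 + 0.69×0.823×0.294 + 0.73×0.177×0.706 + 0.91×0.177×0.294 = 0.352014
Posterior = 0.214309 / 0.352014 ≈ 0.609

Now condition on the additional information:
Numerator (weight on configurations with flaky test harness): 0.91×0.294 = 0.267540
Normalizer over all consistent configurations: 0.73×0.706 + 0.91×0.294 = 0.782920
Posterior = 0.267540 / 0.782920 ≈ 0.342
Conditioning on genuine code bug lowers the posterior on flaky test harness: the classic explaining-away effect in a common-effect structure.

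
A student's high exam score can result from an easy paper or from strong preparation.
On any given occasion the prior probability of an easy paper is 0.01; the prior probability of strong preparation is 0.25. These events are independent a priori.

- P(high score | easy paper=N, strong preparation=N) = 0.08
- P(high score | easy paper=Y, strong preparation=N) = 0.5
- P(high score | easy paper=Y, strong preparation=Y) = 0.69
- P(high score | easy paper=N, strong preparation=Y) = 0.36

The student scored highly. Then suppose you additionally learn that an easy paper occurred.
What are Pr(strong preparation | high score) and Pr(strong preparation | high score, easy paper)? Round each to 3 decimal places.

Pr(strong preparation | high score) ≈ 0.590; Pr(strong preparation | high score, easy paper) ≈ 0.315

By total probability over the 4 (easy paper, strong preparation) configurations:
  P(high score) = 0.08×0.99×0.75 + 0.36×0.99×0.25 + 0.5×0.01×0.75 + 0.69×0.01×0.25
        = 0.059400 + 0.089100 + 0.003750 + 0.001725 = 0.153975
The terms with strong preparation present sum to 0.090825, so
  P(strong preparation | high score) = 0.090825 / 0.153975 ≈ 0.590

With the extra evidence:
Sum P(high score|·) weighted by the priors over both values of strong preparation:
  P(high score | easy paper) = 0.5*0.75 + 0.69*0.25
        = 0.375000 + 0.172500 = 0.547500
The terms with strong preparation present sum to 0.172500, so
  P(strong preparation | high score, easy paper) = 0.172500 / 0.547500 ≈ 0.315
The drop from 0.590 to 0.315 is the explaining-away (discounting) effect.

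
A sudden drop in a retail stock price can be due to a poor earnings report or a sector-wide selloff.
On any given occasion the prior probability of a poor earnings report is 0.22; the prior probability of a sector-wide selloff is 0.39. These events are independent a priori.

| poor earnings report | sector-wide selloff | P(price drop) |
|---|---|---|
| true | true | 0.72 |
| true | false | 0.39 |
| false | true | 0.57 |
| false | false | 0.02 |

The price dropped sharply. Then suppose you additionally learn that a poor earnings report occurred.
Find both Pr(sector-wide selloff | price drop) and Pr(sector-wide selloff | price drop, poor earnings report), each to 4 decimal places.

Sum P(price drop|·) weighted by the priors over the 4 (poor earnings report, sector-wide selloff) configurations:
  P(price drop) = 0.02·0.78·0.61 + 0.57·0.78·0.39 + 0.39·0.22·0.61 + 0.72·0.22·0.39
        = 0.009516 + 0.173394 + 0.052338 + 0.061776 = 0.297024
The terms with sector-wide selloff present sum to 0.235170, so
  P(sector-wide selloff | price drop) = 0.235170 / 0.297024 ≈ 0.7918

Now condition on the additional information:
P(price drop | poor earnings report) = 0.39·0.61 + 0.72·0.39 = 0.237900 + 0.280800 = 0.518700
Of this, 0.280800 comes from 0.72·0.39 (the sector-wide selloff=true cases).
Hence the posterior is 0.280800/0.518700 ≈ 0.5414.

Pr(sector-wide selloff | price drop) ≈ 0.7918; Pr(sector-wide selloff | price drop, poor earnings report) ≈ 0.5414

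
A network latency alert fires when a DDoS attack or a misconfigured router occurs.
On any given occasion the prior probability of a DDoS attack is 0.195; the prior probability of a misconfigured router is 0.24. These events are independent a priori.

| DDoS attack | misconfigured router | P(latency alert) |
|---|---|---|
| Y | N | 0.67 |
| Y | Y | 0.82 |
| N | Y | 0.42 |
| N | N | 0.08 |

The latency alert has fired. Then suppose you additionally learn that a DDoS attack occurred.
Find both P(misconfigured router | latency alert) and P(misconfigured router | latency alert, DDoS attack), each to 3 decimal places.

Enumerate the 4 (DDoS attack, misconfigured router) configurations and weight by the priors:
  P(latency alert) = 0.08*0.805*0.76 + 0.42*0.805*0.24 + 0.67*0.195*0.76 + 0.82*0.195*0.24
        = 0.048944 + 0.081144 + 0.099294 + 0.038376 = 0.267758
Keeping only the misconfigured router-present terms gives 0.119520, so
  P(misconfigured router | latency alert) = 0.119520 / 0.267758 ≈ 0.446

Now condition on the additional information:
P(latency alert | DDoS attack) = 0.67×0.76 + 0.82×0.24 = 0.509200 + 0.196800 = 0.706000
Of this, 0.196800 comes from 0.82×0.24 (the misconfigured router=true cases).
P(misconfigured router | latency alert, DDoS attack) = 0.196800 / 0.706000 ≈ 0.279

P(misconfigured router | latency alert) ≈ 0.446; P(misconfigured router | latency alert, DDoS attack) ≈ 0.279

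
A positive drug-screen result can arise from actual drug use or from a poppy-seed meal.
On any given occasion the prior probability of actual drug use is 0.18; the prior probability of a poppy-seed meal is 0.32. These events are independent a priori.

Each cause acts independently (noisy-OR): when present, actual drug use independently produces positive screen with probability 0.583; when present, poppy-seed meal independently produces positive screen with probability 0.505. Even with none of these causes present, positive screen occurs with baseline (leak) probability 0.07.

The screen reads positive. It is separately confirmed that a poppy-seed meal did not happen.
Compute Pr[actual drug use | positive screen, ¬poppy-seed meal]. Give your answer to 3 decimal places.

Under noisy-OR, P(positive screen | causes) = 1 − (1−0.07)·∏(1−qᵢ) over the active causes.
Numerator (weight on configurations with actual drug use): 0.61219*0.18 = 0.110194
Denominator P(positive screen | ¬poppy-seed meal): 0.07*0.82 + 0.61219*0.18 = 0.167594
Posterior = 0.110194 / 0.167594 ≈ 0.658

Pr[actual drug use | positive screen, ¬poppy-seed meal] ≈ 0.658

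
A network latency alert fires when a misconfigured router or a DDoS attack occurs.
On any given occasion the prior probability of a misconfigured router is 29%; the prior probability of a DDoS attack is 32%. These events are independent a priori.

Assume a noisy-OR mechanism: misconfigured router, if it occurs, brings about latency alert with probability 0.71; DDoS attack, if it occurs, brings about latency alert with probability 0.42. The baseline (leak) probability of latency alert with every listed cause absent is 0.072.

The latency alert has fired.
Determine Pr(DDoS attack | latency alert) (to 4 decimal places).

Under noisy-OR, P(latency alert | causes) = 1 − (1−0.072)·∏(1−qᵢ) over the active causes.
For the numerator, keep only DDoS attack=true terms: 0.104912 + 0.078315 = 0.183227
The normalizing constant is 0.072*0.71*0.68 + 0.46176*0.71*0.32 + 0.73088*0.29*0.68 + 0.84391*0.29*0.32 = 0.362119
P(DDoS attack | latency alert) = 0.183227/0.362119 ≈ 0.5060

Pr(DDoS attack | latency alert) ≈ 0.5060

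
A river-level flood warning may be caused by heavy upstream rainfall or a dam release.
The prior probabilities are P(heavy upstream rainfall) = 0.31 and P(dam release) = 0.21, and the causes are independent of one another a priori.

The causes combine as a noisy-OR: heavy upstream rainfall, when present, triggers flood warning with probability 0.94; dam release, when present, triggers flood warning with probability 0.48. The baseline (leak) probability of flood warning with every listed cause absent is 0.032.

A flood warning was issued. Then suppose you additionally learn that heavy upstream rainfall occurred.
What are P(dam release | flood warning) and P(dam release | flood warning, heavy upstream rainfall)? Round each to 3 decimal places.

Under noisy-OR, P(flood warning | causes) = 1 − (1−0.032)·∏(1−qᵢ) over the active causes.
Numerator (weight on configurations with dam release): 0.071963 + 0.063134 = 0.135097
The normalizing constant is 0.032*0.69*0.79 + 0.49664*0.69*0.21 + 0.94192*0.31*0.79 + 0.969798*0.31*0.21 = 0.383216
P(dam release | flood warning) = 0.135097/0.383216 ≈ 0.353

Now condition on the additional information:
Numerator (weight on configurations with dam release): 0.969798*0.21 = 0.203658
Normalizer over all consistent configurations: 0.94192*0.79 + 0.969798*0.21 = 0.947775
P(dam release | flood warning, heavy upstream rainfall) = 0.203658/0.947775 ≈ 0.215

P(dam release | flood warning) ≈ 0.353; P(dam release | flood warning, heavy upstream rainfall) ≈ 0.215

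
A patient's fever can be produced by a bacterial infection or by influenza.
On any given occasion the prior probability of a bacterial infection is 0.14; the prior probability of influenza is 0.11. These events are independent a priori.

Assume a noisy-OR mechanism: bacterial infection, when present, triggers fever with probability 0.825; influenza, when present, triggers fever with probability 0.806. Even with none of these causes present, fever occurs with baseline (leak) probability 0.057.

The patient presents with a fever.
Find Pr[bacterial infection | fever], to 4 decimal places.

Pr[bacterial infection | fever] ≈ 0.4959

Under noisy-OR, P(fever | causes) = 1 − (1−0.057)·∏(1−qᵢ) over the active causes.
P(fever) = 0.057*0.86*0.89 + 0.817058*0.86*0.11 + 0.834975*0.14*0.89 + 0.967985*0.14*0.11 = 0.043628 + 0.077294 + 0.104038 + 0.014907 = 0.239867
The bacterial infection-present share is 0.104038 + 0.014907 = 0.118945.
P(bacterial infection | fever) = 0.118945 / 0.239867 ≈ 0.4959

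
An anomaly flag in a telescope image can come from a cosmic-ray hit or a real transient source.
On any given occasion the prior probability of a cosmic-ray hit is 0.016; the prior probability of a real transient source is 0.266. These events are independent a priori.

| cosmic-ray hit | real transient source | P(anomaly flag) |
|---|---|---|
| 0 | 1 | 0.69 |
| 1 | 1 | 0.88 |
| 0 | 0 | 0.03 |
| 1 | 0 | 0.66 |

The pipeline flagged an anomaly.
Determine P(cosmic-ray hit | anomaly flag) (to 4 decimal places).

By total probability over the 4 (cosmic-ray hit, real transient source) configurations:
  P(anomaly flag) = 0.03×0.984×0.734 + 0.69×0.984×0.266 + 0.66×0.016×0.734 + 0.88×0.016×0.266
        = 0.021668 + 0.180603 + 0.007751 + 0.003745 = 0.213767
Configurations with cosmic-ray hit contribute 0.011496, so
  P(cosmic-ray hit | anomaly flag) = 0.011496 / 0.213767 ≈ 0.0538

P(cosmic-ray hit | anomaly flag) ≈ 0.0538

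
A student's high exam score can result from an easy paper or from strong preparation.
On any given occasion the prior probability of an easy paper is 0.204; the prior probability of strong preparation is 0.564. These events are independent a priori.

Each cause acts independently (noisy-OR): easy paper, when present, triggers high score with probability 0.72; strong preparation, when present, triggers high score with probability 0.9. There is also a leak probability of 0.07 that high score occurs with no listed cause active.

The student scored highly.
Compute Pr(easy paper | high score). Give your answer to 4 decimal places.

Pr(easy paper | high score) ≈ 0.2919

Under noisy-OR, P(high score | causes) = 1 − (1−0.07)·∏(1−qᵢ) over the active causes.
Weight on easy paper=true, given the evidence: 0.065783 + 0.112060 = 0.177843
Denominator P(high score): 0.07·0.796·0.436 + 0.907·0.796·0.564 + 0.7396·0.204·0.436 + 0.97396·0.204·0.564 = 0.609329
P(easy paper | high score) = 0.177843/0.609329 ≈ 0.2919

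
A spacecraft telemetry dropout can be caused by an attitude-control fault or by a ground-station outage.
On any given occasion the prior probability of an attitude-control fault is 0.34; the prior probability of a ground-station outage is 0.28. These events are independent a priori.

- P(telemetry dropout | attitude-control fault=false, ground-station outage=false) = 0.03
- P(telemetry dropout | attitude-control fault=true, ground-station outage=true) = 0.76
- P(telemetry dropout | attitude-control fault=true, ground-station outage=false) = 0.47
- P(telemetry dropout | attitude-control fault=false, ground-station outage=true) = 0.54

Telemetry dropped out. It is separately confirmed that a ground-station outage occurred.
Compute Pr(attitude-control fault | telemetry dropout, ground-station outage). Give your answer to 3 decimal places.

Weight on attitude-control fault=true, given the evidence: 0.76*0.34 = 0.258400
The normalizing constant is 0.54*0.66 + 0.76*0.34 = 0.614800
P(attitude-control fault | telemetry dropout, ground-station outage) = 0.258400/0.614800 ≈ 0.420

Pr(attitude-control fault | telemetry dropout, ground-station outage) ≈ 0.420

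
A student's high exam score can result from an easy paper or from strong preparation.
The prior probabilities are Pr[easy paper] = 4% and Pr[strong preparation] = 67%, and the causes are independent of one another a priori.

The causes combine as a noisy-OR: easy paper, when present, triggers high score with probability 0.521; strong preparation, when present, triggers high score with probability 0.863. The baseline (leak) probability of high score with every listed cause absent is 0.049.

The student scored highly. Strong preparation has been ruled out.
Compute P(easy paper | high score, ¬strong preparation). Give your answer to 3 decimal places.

P(easy paper | high score, ¬strong preparation) ≈ 0.316

Under noisy-OR, P(high score | causes) = 1 − (1−0.049)·∏(1−qᵢ) over the active causes.
P(high score | ¬strong preparation) = 0.049*0.96 + 0.544471*0.04 = 0.047040 + 0.021779 = 0.068819
The easy paper-present share is 0.544471*0.04 = 0.021779.
P(easy paper | high score, ¬strong preparation) = 0.021779 / 0.068819 ≈ 0.316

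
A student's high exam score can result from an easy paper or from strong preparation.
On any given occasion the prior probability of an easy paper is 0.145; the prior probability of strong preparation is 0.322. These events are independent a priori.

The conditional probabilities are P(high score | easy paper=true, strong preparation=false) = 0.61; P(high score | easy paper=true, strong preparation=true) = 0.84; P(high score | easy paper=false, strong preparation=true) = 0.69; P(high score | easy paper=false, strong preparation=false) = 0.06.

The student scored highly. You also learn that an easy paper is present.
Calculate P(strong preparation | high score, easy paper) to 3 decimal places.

P(high score | easy paper) = 0.61·0.678 + 0.84·0.322 = 0.413580 + 0.270480 = 0.684060
Restricting to configurations with strong preparation present: 0.84·0.322 = 0.270480.
P(strong preparation | high score, easy paper) = 0.270480 / 0.684060 ≈ 0.395

P(strong preparation | high score, easy paper) ≈ 0.395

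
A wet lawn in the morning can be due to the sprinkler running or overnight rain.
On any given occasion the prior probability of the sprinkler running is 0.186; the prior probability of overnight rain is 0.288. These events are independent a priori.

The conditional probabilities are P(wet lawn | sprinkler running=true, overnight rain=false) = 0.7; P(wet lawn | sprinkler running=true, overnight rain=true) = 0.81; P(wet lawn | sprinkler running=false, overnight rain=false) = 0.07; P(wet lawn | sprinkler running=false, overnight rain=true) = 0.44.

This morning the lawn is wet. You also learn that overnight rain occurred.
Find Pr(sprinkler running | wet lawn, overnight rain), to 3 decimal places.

Numerator (weight on configurations with sprinkler running): 0.81×0.186 = 0.150660
Normalizer over all consistent configurations: 0.44×0.814 + 0.81×0.186 = 0.508820
Posterior = 0.150660 / 0.508820 ≈ 0.296

Pr(sprinkler running | wet lawn, overnight rain) ≈ 0.296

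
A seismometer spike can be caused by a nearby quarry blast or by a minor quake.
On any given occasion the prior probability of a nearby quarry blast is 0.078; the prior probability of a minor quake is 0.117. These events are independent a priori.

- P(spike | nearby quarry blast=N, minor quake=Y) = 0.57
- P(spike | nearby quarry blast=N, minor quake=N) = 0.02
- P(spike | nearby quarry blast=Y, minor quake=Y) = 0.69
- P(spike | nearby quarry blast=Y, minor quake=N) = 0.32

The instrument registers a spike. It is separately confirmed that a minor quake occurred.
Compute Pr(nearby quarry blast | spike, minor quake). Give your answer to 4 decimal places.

Pr(nearby quarry blast | spike, minor quake) ≈ 0.0929

Numerator (weight on configurations with nearby quarry blast): 0.69×0.078 = 0.053820
Normalizer over all consistent configurations: 0.57×0.922 + 0.69×0.078 = 0.579360
Posterior = 0.053820 / 0.579360 ≈ 0.0929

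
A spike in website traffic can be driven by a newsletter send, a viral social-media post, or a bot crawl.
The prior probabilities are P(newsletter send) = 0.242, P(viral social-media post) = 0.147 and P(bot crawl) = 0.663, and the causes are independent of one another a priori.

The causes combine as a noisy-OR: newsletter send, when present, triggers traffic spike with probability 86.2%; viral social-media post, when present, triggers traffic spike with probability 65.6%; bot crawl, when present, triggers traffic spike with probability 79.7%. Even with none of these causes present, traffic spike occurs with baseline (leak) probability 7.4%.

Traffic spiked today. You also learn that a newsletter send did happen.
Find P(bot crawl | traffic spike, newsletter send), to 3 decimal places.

P(bot crawl | traffic spike, newsletter send) ≈ 0.685

Under noisy-OR, P(traffic spike | causes) = 1 − (1−0.074)·∏(1−qᵢ) over the active causes.
P(traffic spike | newsletter send) = 0.872212*0.853*0.337 + 0.974059*0.853*0.663 + 0.956041*0.147*0.337 + 0.991076*0.147*0.663 = 0.250727 + 0.550868 + 0.047361 + 0.096591 = 0.945547
Restricting to configurations with bot crawl present: 0.550868 + 0.096591 = 0.647459.
Hence the posterior is 0.647459/0.945547 ≈ 0.685.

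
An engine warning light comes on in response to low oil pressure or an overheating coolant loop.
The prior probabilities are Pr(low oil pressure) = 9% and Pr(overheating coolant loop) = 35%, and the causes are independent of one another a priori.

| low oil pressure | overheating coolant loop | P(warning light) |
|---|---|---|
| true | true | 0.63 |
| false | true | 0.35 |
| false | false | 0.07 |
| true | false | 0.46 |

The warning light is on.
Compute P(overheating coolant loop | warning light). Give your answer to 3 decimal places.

Weight on overheating coolant loop=true, given the evidence: 0.111475 + 0.019845 = 0.131320
Denominator P(warning light): 0.07·0.91·0.65 + 0.35·0.91·0.35 + 0.46·0.09·0.65 + 0.63·0.09·0.35 = 0.199635
Posterior = 0.131320 / 0.199635 ≈ 0.658

P(overheating coolant loop | warning light) ≈ 0.658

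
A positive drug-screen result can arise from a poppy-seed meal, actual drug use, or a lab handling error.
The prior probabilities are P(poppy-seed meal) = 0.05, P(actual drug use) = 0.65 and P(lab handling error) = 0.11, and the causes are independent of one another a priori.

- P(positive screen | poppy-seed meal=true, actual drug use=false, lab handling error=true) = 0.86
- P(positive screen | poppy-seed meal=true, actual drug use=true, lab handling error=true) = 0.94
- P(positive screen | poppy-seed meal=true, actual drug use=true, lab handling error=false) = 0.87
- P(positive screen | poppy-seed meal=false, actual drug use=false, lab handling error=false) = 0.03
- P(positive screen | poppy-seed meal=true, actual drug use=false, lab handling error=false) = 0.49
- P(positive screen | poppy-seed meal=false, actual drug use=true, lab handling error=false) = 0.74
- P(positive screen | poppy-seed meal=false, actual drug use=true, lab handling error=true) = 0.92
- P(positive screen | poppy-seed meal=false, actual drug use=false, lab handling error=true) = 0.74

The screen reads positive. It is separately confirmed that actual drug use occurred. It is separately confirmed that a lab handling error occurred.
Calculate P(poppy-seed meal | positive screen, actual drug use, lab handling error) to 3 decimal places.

Numerator (weight on configurations with poppy-seed meal): 0.94·0.05 = 0.047000
The normalizing constant is 0.92·0.95 + 0.94·0.05 = 0.921000
Posterior = 0.047000 / 0.921000 ≈ 0.051

P(poppy-seed meal | positive screen, actual drug use, lab handling error) ≈ 0.051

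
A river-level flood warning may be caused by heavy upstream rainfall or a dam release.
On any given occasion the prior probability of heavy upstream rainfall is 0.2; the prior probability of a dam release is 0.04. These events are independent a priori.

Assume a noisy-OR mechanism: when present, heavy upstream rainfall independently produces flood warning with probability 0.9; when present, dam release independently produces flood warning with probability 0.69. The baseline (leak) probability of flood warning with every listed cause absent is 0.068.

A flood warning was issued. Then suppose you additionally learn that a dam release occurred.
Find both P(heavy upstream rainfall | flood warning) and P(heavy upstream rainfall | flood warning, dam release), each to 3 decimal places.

P(heavy upstream rainfall | flood warning) ≈ 0.708; P(heavy upstream rainfall | flood warning, dam release) ≈ 0.255

Under noisy-OR, P(flood warning | causes) = 1 − (1−0.068)·∏(1−qᵢ) over the active causes.
P(flood warning) = 0.068·0.8·0.96 + 0.71108·0.8·0.04 + 0.9068·0.2·0.96 + 0.971108·0.2·0.04 = 0.052224 + 0.022755 + 0.174106 + 0.007769 = 0.256854
The heavy upstream rainfall-present share is 0.174106 + 0.007769 = 0.181875.
Hence the posterior is 0.181875/0.256854 ≈ 0.708.

With the extra evidence:
Sum P(flood warning|·) weighted by the priors over both values of heavy upstream rainfall:
  P(flood warning | dam release) = 0.71108×0.8 + 0.971108×0.2
        = 0.568864 + 0.194222 = 0.763086
The terms with heavy upstream rainfall present sum to 0.194222, so
  P(heavy upstream rainfall | flood warning, dam release) = 0.194222 / 0.763086 ≈ 0.255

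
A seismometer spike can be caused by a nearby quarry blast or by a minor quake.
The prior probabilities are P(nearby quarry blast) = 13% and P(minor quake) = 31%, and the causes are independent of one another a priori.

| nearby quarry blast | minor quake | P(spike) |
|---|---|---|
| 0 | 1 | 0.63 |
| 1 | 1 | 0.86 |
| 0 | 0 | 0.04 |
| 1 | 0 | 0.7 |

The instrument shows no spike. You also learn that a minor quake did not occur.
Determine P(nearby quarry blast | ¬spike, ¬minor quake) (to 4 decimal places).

Sum P(¬spike|·) weighted by the priors over both values of nearby quarry blast:
  P(¬spike | ¬minor quake) = 0.96×0.87 + 0.3×0.13
        = 0.835200 + 0.039000 = 0.874200
Keeping only the nearby quarry blast-present terms gives 0.039000, so
  P(nearby quarry blast | ¬spike, ¬minor quake) = 0.039000 / 0.874200 ≈ 0.0446

P(nearby quarry blast | ¬spike, ¬minor quake) ≈ 0.0446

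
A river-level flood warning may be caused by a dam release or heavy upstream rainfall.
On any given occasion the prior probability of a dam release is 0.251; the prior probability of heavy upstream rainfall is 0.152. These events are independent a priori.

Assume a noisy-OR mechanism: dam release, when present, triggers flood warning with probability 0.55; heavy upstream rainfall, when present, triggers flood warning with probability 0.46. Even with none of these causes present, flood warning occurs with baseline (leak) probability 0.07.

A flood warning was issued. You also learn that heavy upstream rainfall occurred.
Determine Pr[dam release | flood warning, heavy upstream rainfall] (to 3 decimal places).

Pr[dam release | flood warning, heavy upstream rainfall] ≈ 0.343

Under noisy-OR, P(flood warning | causes) = 1 − (1−0.07)·∏(1−qᵢ) over the active causes.
By total probability over both values of dam release:
  P(flood warning | heavy upstream rainfall) = 0.4978*0.749 + 0.77401*0.251
        = 0.372852 + 0.194277 = 0.567129
Keeping only the dam release-present terms gives 0.194277, so
  P(dam release | flood warning, heavy upstream rainfall) = 0.194277 / 0.567129 ≈ 0.343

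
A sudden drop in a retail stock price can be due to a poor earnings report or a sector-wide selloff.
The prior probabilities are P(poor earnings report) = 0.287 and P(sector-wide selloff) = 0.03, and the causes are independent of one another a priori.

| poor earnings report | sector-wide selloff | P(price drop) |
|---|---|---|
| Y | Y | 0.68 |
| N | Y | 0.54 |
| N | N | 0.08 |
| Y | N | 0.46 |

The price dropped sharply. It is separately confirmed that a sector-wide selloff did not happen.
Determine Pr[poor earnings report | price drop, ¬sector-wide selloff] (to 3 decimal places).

P(price drop | ¬sector-wide selloff) = 0.08×0.713 + 0.46×0.287 = 0.057040 + 0.132020 = 0.189060
Restricting to configurations with poor earnings report present: 0.46×0.287 = 0.132020.
So P(poor earnings report | price drop, ¬sector-wide selloff) = 0.132020/0.189060 ≈ 0.698.

Pr[poor earnings report | price drop, ¬sector-wide selloff] ≈ 0.698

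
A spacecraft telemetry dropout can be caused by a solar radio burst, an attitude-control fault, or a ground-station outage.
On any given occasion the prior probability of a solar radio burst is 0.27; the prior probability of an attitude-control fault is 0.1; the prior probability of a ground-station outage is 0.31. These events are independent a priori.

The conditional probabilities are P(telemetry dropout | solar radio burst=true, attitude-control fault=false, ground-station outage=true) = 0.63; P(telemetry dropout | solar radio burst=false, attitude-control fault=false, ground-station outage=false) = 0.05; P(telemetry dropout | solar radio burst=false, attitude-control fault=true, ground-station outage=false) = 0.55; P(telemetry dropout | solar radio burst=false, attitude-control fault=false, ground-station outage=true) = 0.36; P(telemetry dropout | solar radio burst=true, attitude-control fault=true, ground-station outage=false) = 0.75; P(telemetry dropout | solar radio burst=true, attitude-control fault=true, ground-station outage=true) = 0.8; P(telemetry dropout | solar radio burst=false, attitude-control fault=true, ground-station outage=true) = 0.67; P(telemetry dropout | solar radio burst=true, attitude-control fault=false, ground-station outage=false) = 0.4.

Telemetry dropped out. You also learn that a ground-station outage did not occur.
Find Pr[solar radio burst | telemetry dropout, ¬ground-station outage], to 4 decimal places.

P(telemetry dropout | ¬ground-station outage) = 0.05·0.73·0.9 + 0.55·0.73·0.1 + 0.4·0.27·0.9 + 0.75·0.27·0.1 = 0.032850 + 0.040150 + 0.097200 + 0.020250 = 0.190450
Restricting to configurations with solar radio burst present: 0.097200 + 0.020250 = 0.117450.
Hence the posterior is 0.117450/0.190450 ≈ 0.6167.

Pr[solar radio burst | telemetry dropout, ¬ground-station outage] ≈ 0.6167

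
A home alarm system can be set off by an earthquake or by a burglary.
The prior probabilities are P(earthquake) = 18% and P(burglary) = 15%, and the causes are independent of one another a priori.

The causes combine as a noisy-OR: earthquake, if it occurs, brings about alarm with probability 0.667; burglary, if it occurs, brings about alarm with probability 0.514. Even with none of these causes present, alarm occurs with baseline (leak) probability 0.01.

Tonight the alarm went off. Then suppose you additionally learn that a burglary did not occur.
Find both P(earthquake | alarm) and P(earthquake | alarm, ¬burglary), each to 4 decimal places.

Under noisy-OR, P(alarm | causes) = 1 − (1−0.01)·∏(1−qᵢ) over the active causes.
P(alarm) = 0.01×0.82×0.85 + 0.51886×0.82×0.15 + 0.67033×0.18×0.85 + 0.83978×0.18×0.15 = 0.006970 + 0.063820 + 0.102560 + 0.022674 = 0.196024
The earthquake-present share is 0.102560 + 0.022674 = 0.125234.
So P(earthquake | alarm) = 0.125234/0.196024 ≈ 0.6389.

Now condition on the additional information:
Numerator (weight on configurations with earthquake): 0.67033×0.18 = 0.120659
Denominator P(alarm | ¬burglary): 0.01×0.82 + 0.67033×0.18 = 0.128859
Posterior = 0.120659 / 0.128859 ≈ 0.9364
Ruling out burglary raises the posterior on earthquake — the flip side of explaining away.

P(earthquake | alarm) ≈ 0.6389; P(earthquake | alarm, ¬burglary) ≈ 0.9364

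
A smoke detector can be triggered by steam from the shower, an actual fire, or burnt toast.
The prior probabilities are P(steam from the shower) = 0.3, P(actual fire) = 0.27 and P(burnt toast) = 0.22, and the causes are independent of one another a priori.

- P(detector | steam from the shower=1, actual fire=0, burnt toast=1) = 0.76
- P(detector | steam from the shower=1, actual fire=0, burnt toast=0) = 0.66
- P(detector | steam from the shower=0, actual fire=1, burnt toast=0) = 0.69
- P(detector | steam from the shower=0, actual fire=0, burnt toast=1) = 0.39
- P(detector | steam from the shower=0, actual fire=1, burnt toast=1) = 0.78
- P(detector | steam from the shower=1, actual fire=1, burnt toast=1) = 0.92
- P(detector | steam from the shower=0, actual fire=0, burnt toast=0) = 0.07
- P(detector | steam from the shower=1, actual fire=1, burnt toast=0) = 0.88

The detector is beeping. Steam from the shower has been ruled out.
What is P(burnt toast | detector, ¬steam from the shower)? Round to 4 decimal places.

P(burnt toast | detector, ¬steam from the shower) ≈ 0.3705

P(detector | ¬steam from the shower) = 0.07*0.73*0.78 + 0.39*0.73*0.22 + 0.69*0.27*0.78 + 0.78*0.27*0.22 = 0.039858 + 0.062634 + 0.145314 + 0.046332 = 0.294138
Of this, 0.108966 comes from 0.062634 + 0.046332 (the burnt toast=true cases).
So P(burnt toast | detector, ¬steam from the shower) = 0.108966/0.294138 ≈ 0.3705.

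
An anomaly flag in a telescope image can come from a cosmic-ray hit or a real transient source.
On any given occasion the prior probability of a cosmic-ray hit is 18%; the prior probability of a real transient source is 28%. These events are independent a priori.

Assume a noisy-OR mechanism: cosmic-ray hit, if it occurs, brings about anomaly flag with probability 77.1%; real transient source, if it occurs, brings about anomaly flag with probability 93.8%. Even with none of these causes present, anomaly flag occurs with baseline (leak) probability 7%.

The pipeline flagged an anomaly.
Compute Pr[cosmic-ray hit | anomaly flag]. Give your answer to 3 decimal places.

Under noisy-OR, P(anomaly flag | causes) = 1 − (1−0.07)·∏(1−qᵢ) over the active causes.
P(anomaly flag) = 0.07·0.82·0.72 + 0.94234·0.82·0.28 + 0.78703·0.18·0.72 + 0.986796·0.18·0.28 = 0.041328 + 0.216361 + 0.101999 + 0.049735 = 0.409423
The cosmic-ray hit-present share is 0.101999 + 0.049735 = 0.151734.
So P(cosmic-ray hit | anomaly flag) = 0.151734/0.409423 ≈ 0.371.

Pr[cosmic-ray hit | anomaly flag] ≈ 0.371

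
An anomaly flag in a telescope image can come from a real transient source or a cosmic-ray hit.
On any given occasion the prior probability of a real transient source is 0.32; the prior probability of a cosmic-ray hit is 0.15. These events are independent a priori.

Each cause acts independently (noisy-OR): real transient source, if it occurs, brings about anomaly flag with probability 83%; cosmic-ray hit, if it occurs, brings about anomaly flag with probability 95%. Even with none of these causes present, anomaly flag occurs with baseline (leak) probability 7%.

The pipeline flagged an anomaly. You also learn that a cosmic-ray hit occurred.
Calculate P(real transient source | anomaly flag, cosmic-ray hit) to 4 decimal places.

Under noisy-OR, P(anomaly flag | causes) = 1 − (1−0.07)·∏(1−qᵢ) over the active causes.
Weight on real transient source=true, given the evidence: 0.992095×0.32 = 0.317470
Normalizer over all consistent configurations: 0.9535×0.68 + 0.992095×0.32 = 0.965850
P(real transient source | anomaly flag, cosmic-ray hit) = 0.317470/0.965850 ≈ 0.3287

P(real transient source | anomaly flag, cosmic-ray hit) ≈ 0.3287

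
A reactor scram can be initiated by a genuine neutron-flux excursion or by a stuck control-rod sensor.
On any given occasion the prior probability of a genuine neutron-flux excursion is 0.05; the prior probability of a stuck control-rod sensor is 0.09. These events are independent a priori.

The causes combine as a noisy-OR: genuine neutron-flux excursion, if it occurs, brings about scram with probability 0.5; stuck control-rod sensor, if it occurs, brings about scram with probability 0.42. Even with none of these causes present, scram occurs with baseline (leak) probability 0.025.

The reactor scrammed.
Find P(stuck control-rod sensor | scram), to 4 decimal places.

Under noisy-OR, P(scram | causes) = 1 − (1−0.025)·∏(1−qᵢ) over the active causes.
P(scram) = 0.025*0.95*0.91 + 0.4345*0.95*0.09 + 0.5125*0.05*0.91 + 0.71725*0.05*0.09 = 0.021612 + 0.037150 + 0.023319 + 0.003228 = 0.085309
Of this, 0.040378 comes from 0.037150 + 0.003228 (the stuck control-rod sensor=true cases).
So P(stuck control-rod sensor | scram) = 0.040378/0.085309 ≈ 0.4733.

P(stuck control-rod sensor | scram) ≈ 0.4733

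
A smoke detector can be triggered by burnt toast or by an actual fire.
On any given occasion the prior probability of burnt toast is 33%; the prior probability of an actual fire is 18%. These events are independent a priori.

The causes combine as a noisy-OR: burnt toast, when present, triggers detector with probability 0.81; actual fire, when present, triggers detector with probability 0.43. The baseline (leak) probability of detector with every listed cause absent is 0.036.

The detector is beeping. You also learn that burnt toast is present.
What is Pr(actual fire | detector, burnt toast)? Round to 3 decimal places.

Under noisy-OR, P(detector | causes) = 1 − (1−0.036)·∏(1−qᵢ) over the active causes.
Numerator (weight on configurations with actual fire): 0.895599·0.18 = 0.161208
Denominator P(detector | burnt toast): 0.81684·0.82 + 0.895599·0.18 = 0.831017
P(actual fire | detector, burnt toast) = 0.161208/0.831017 ≈ 0.194

Pr(actual fire | detector, burnt toast) ≈ 0.194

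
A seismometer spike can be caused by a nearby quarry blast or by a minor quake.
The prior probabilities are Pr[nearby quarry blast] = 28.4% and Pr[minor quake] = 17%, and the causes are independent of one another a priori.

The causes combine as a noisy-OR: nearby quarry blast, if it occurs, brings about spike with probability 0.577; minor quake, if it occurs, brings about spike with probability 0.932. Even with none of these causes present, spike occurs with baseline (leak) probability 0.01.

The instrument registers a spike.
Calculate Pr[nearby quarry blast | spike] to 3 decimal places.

Pr[nearby quarry blast | spike] ≈ 0.606

Under noisy-OR, P(spike | causes) = 1 − (1−0.01)·∏(1−qᵢ) over the active causes.
P(spike) = 0.01×0.716×0.83 + 0.93268×0.716×0.17 + 0.58123×0.284×0.83 + 0.971524×0.284×0.17 = 0.005943 + 0.113526 + 0.137008 + 0.046905 = 0.303382
Restricting to configurations with nearby quarry blast present: 0.137008 + 0.046905 = 0.183913.
P(nearby quarry blast | spike) = 0.183913 / 0.303382 ≈ 0.606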